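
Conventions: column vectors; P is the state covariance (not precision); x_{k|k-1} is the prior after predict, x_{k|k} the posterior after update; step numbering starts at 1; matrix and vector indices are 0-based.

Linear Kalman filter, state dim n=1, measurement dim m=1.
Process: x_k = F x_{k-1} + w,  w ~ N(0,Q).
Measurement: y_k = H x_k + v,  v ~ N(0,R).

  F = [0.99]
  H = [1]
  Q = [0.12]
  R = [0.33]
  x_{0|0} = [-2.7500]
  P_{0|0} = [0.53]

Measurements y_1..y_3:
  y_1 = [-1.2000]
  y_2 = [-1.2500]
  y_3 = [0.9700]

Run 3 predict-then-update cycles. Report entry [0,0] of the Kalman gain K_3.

K[0,0] = 0.4613

step 1: x^-=[-2.7225]  P^-=[0.6395]  S=[0.9695]  K=[0.6596]  nu=[1.5225]  x^+=[-1.7183]  P^+=[0.2177]
step 2: x^-=[-1.7011]  P^-=[0.3333]  S=[0.6633]  K=[0.5025]  nu=[0.4511]  x^+=[-1.4744]  P^+=[0.1658]
step 3: x^-=[-1.4597]  P^-=[0.2825]  S=[0.6125]  K=[0.4613]  nu=[2.4297]  x^+=[-0.3390]  P^+=[0.1522]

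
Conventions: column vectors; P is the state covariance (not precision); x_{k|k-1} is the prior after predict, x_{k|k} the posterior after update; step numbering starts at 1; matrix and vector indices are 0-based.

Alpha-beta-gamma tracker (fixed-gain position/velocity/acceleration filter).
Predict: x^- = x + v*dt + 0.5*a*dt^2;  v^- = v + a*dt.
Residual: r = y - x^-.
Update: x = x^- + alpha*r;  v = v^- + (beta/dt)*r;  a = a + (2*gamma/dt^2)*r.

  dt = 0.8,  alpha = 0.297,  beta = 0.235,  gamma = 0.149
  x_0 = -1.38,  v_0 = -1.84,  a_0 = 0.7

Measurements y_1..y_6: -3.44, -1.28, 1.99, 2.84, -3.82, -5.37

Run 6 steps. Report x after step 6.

x_post = 4.6976

step 1: x_pred=-2.6280  r=-0.8120  x^+=-2.8692  v^+=-1.5185  a^+=0.3219
step 2: x_pred=-3.9810  r=2.7010  x^+=-3.1788  v^+=-0.4676  a^+=1.5796
step 3: x_pred=-3.0474  r=5.0374  x^+=-1.5513  v^+=2.2758  a^+=3.9251
step 4: x_pred=1.5254  r=1.3146  x^+=1.9158  v^+=5.8020  a^+=4.5372
step 5: x_pred=8.0094  r=-11.8294  x^+=4.4960  v^+=5.9569  a^+=-0.9708
step 6: x_pred=8.9509  r=-14.3209  x^+=4.6976  v^+=0.9735  a^+=-7.6390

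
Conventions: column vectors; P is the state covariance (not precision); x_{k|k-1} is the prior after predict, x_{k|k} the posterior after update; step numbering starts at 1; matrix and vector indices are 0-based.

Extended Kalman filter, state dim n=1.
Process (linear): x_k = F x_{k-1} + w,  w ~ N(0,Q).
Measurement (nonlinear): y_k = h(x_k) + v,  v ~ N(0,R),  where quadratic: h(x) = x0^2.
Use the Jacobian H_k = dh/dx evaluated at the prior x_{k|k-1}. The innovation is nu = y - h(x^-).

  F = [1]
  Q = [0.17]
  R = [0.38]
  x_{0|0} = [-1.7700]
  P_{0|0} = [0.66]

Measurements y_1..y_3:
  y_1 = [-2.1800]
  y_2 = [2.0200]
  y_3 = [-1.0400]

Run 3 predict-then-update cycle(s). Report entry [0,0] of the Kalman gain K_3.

step 1: x^-=[-1.7700]  P^-=[0.8300]  H_jac=[-3.5400]  S=[10.7812]  K=[-0.2725]  nu=[-5.3129]  x^+=[-0.3221]  P^+=[0.0293]
step 2: x^-=[-0.3221]  P^-=[0.1993]  H_jac=[-0.6442]  S=[0.4627]  K=[-0.2774]  nu=[1.9163]  x^+=[-0.8537]  P^+=[0.1636]
step 3: x^-=[-0.8537]  P^-=[0.3336]  H_jac=[-1.7073]  S=[1.3526]  K=[-0.4212]  nu=[-1.7688]  x^+=[-0.1087]  P^+=[0.0937]

K[0,0] = -0.4212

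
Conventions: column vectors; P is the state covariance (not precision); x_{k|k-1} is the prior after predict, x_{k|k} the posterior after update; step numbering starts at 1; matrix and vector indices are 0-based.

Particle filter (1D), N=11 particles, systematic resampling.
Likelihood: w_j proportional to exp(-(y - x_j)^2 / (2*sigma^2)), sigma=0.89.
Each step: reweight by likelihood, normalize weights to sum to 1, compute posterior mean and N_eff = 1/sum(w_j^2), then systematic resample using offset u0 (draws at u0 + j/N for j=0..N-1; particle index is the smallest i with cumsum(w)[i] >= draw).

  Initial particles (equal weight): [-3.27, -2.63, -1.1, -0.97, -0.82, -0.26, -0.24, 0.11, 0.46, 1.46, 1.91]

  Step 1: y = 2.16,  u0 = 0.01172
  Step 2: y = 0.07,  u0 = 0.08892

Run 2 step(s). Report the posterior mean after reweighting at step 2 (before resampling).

step 1: w=[0.0000, 0.0000, 0.0006, 0.0010, 0.0019, 0.0125, 0.0133, 0.0355, 0.0813, 0.3697, 0.4842]  mean=1.4963  Neff=2.6359  idx=[5, 8, 9, 9, 9, 9, 10, 10, 10, 10, 10]
step 2: w=[0.2584, 0.2514, 0.0817, 0.0817, 0.0817, 0.0817, 0.0327, 0.0327, 0.0327, 0.0327, 0.0327]  mean=0.8377  Neff=6.1722  idx=[0, 0, 1, 1, 1, 2, 3, 4, 5, 8, 10]

post_mean = 0.8377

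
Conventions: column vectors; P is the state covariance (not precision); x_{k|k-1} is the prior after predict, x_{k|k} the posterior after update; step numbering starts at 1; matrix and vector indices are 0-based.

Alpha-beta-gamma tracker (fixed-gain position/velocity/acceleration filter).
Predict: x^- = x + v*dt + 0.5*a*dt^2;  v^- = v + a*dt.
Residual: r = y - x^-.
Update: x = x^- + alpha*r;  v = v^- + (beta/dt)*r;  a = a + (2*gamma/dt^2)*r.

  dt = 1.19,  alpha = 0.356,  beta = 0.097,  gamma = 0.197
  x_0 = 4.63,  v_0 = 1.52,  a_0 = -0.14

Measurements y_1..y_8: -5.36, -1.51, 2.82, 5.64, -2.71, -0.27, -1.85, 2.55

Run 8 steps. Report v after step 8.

step 1: x_pred=6.3397  r=-11.6997  x^+=2.1746  v^+=0.3997  a^+=-3.3952
step 2: x_pred=0.2463  r=-1.7563  x^+=-0.3789  v^+=-3.7837  a^+=-3.8838
step 3: x_pred=-7.6315  r=10.4515  x^+=-3.9108  v^+=-7.5535  a^+=-0.9759
step 4: x_pred=-13.5905  r=19.2305  x^+=-6.7444  v^+=-7.1474  a^+=4.3745
step 5: x_pred=-12.1524  r=9.4424  x^+=-8.7909  v^+=-1.1720  a^+=7.0017
step 6: x_pred=-5.2280  r=4.9580  x^+=-3.4630  v^+=7.5642  a^+=8.3812
step 7: x_pred=11.4727  r=-13.3227  x^+=6.7298  v^+=16.4518  a^+=4.6744
step 8: x_pred=29.6172  r=-27.0672  x^+=19.9813  v^+=19.8080  a^+=-2.8565

v_post = 19.8080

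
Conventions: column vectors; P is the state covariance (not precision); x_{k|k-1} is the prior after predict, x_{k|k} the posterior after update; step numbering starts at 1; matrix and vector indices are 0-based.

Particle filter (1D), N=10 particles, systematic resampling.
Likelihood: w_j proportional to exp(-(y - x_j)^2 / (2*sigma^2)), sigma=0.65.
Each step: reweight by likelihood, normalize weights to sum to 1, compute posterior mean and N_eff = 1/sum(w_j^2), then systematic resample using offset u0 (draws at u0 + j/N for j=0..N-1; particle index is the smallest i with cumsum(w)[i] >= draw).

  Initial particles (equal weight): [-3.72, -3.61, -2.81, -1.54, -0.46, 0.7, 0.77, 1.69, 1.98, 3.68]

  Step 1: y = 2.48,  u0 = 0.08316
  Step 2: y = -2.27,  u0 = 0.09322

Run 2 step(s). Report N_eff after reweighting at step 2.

N_eff = 3.6058

step 1: w=[0.0000, 0.0000, 0.0000, 0.0000, 0.0000, 0.0161, 0.0215, 0.3276, 0.5100, 0.1247]  mean=2.0503  Neff=2.6063  idx=[7, 7, 7, 8, 8, 8, 8, 8, 9, 9]
step 2: w=[0.3031, 0.3031, 0.3031, 0.0181, 0.0181, 0.0181, 0.0181, 0.0181, 0.0000, 0.0000]  mean=1.7163  Neff=3.6058  idx=[0, 0, 0, 1, 1, 1, 2, 2, 2, 7]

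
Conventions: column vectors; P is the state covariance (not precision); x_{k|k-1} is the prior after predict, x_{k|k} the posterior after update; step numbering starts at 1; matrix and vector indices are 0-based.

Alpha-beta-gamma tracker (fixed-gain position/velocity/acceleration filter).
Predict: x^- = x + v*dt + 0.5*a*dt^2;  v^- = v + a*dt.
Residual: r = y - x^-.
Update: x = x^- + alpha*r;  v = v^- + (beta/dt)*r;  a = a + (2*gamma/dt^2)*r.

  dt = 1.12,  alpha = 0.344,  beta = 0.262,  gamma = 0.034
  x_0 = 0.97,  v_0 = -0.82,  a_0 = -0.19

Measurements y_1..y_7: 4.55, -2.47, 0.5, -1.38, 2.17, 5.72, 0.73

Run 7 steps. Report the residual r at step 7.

resid = -3.1001

step 1: x_pred=-0.0676  r=4.6176  x^+=1.5209  v^+=0.0474  a^+=0.0603
step 2: x_pred=1.6118  r=-4.0818  x^+=0.2076  v^+=-0.8399  a^+=-0.1610
step 3: x_pred=-0.8340  r=1.3340  x^+=-0.3751  v^+=-0.7081  a^+=-0.0886
step 4: x_pred=-1.2238  r=-0.1562  x^+=-1.2775  v^+=-0.8439  a^+=-0.0971
step 5: x_pred=-2.2836  r=4.4536  x^+=-0.7516  v^+=0.0891  a^+=0.1443
step 6: x_pred=-0.5612  r=6.2812  x^+=1.5995  v^+=1.7201  a^+=0.4848
step 7: x_pred=3.8301  r=-3.1001  x^+=2.7637  v^+=1.5379  a^+=0.3168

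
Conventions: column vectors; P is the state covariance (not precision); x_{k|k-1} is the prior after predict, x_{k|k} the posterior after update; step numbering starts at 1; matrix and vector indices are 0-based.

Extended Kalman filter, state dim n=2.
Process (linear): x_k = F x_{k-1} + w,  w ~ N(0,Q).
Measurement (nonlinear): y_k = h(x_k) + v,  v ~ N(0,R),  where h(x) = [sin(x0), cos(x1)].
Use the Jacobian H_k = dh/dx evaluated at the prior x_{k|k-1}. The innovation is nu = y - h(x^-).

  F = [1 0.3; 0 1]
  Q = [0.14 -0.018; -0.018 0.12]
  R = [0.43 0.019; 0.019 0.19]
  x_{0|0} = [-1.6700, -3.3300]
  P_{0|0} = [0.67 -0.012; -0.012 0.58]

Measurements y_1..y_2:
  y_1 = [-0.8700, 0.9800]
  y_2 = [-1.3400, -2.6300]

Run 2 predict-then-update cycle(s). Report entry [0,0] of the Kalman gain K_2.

step 1: x^-=[-2.6690, -3.3300]  P^-=[0.8550 0.1440; 0.1440 0.7000]  H_jac=[-0.8904 0.0000; 0.0000 -0.1873]  S=[1.1078 0.0430; 0.0430 0.2146]  K=[-0.6877 0.0122; -0.0927 -0.5925]  nu=[-0.4148, 1.9623]  x^+=[-2.3599, -4.4541]  P^+=[0.3318 0.0574; 0.0574 0.6104]
step 2: x^-=[-3.6961, -4.4541]  P^-=[0.5612 0.2226; 0.2226 0.7304]  H_jac=[-0.8501 0.0000; 0.0000 -0.9668]  S=[0.8356 0.2019; 0.2019 0.8728]  K=[-0.5417 -0.1212; -0.0327 -0.8016]  nu=[-1.8666, -2.3746]  x^+=[-2.3972, -2.4896]  P^+=[0.2767 0.0345; 0.0345 0.1582]

K[0,0] = -0.5417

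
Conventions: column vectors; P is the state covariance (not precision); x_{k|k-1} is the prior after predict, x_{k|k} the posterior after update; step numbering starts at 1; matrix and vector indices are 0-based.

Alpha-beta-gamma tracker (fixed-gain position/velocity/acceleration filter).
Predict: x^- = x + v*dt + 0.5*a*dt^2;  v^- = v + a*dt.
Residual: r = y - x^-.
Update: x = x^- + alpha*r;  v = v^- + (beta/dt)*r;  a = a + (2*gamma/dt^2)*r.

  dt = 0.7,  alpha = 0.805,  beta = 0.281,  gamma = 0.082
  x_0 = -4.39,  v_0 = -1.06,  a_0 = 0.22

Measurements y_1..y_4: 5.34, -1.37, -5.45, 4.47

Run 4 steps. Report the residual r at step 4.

step 1: x_pred=-5.0781  r=10.4181  x^+=3.3085  v^+=3.2761  a^+=3.7069
step 2: x_pred=6.5099  r=-7.8799  x^+=0.1666  v^+=2.7077  a^+=1.0695
step 3: x_pred=2.3240  r=-7.7740  x^+=-3.9341  v^+=0.3356  a^+=-1.5324
step 4: x_pred=-4.0746  r=8.5446  x^+=2.8038  v^+=2.6930  a^+=1.3274

resid = 8.5446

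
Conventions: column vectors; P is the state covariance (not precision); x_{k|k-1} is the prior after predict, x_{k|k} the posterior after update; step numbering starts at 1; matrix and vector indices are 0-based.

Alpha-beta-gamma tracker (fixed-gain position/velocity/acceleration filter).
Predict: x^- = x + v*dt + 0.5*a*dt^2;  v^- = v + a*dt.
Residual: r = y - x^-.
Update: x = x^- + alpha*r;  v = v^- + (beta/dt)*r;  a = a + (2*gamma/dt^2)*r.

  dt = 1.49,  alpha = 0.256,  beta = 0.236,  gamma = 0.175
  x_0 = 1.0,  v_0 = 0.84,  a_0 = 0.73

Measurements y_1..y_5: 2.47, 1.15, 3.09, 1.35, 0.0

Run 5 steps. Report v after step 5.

v_post = -4.2281

step 1: x_pred=3.0619  r=-0.5919  x^+=2.9104  v^+=1.8339  a^+=0.6367
step 2: x_pred=6.3497  r=-5.1997  x^+=5.0186  v^+=1.9590  a^+=-0.1831
step 3: x_pred=7.7343  r=-4.6443  x^+=6.5454  v^+=0.9506  a^+=-0.9152
step 4: x_pred=6.9459  r=-5.5959  x^+=5.5133  v^+=-1.2994  a^+=-1.7974
step 5: x_pred=1.5820  r=-1.5820  x^+=1.1770  v^+=-4.2281  a^+=-2.0468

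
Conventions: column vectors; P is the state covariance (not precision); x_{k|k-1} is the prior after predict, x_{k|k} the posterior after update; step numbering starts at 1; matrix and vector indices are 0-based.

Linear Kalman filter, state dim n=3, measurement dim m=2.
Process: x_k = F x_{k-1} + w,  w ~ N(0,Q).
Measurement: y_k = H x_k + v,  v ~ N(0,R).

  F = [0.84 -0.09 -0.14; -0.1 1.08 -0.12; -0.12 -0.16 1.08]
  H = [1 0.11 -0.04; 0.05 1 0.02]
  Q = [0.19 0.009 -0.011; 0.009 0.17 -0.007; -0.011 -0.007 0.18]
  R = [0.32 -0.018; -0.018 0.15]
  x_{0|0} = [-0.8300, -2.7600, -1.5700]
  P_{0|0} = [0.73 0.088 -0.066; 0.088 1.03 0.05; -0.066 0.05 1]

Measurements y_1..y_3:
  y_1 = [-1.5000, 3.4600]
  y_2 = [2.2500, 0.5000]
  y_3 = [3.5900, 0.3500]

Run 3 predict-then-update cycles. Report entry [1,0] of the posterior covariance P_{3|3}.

step 1: x^-=[-0.2290, -2.7094, -1.1544]  P^-=[0.7365 -0.0563 -0.2966; -0.0563 1.3595 -0.2504; -0.2966 -0.2504 1.3865]  S=[1.0887 0.1148; 0.1148 1.4957]  K=[0.6891 -0.0699; -0.0004 0.9038; -0.3346 -0.1331]  nu=[-1.0191, 6.2039]  x^+=[-1.3647, 2.8980, -1.6391]  P^+=[0.2233 -0.0330 -0.0516; -0.0330 0.1379 -0.0359; -0.0516 -0.0359 1.2279]
step 2: x^-=[-1.1777, 3.4630, -2.0701]  P^-=[0.3890 -0.0233 -0.2581; -0.0233 0.3660 -0.2213; -0.2581 -0.2213 1.6435]  S=[0.7335 0.0207; 0.0207 0.5059]  K=[0.5420 -0.0399; 0.0151 0.7118; -0.4640 -0.3789]  nu=[2.9640, -2.8627]  x^+=[0.5432, 1.4703, -2.3605]  P^+=[0.1736 -0.0229 -0.0774; -0.0229 0.1091 -0.0727; -0.0774 -0.0727 1.4056]
step 3: x^-=[0.6544, 1.8169, -2.8498]  P^-=[0.3608 0.0034 -0.3027; 0.0034 0.3412 -0.2823; -0.3027 -0.2823 1.8692]  S=[0.7153 0.0447; 0.0447 0.4812]  K=[0.5228 -0.0166; 0.0296 0.6948; -0.5405 -0.4902]  nu=[2.6217, -1.4426]  x^+=[2.0490, 0.8921, -3.5597]  P^+=[0.1659 -0.0183 -0.0935; -0.0183 0.1064 -0.0895; -0.0935 -0.0895 1.5208]

P_post[1,0] = -0.0183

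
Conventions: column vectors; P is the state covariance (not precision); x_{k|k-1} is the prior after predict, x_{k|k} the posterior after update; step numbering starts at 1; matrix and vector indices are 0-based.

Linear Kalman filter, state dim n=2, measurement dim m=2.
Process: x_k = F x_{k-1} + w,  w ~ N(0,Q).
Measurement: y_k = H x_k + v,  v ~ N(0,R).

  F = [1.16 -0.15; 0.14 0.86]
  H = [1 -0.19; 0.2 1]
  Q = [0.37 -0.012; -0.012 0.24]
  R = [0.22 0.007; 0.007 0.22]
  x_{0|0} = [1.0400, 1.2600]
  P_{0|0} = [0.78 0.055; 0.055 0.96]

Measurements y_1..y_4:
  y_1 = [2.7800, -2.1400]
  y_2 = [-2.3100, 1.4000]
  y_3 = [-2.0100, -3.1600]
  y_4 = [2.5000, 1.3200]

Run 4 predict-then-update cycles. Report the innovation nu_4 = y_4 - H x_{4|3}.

step 1: x^-=[1.0174, 1.2292]  P^-=[1.4220 0.0445; 0.0445 0.9785]  S=[1.6604 0.1483; 0.1483 1.2732]  K=[0.8370 0.1608; -0.1561 0.7937]  nu=[1.9961, -3.5727]  x^+=[2.1134, -1.9180]  P^+=[0.1860 0.0040; 0.0040 0.1727]
step 2: x^-=[2.7393, -1.3536]  P^-=[0.6228 -0.0001; -0.0001 0.3724]  S=[0.8563 0.0607; 0.0607 0.6172]  K=[0.7181 0.1310; -0.1264 0.6157]  nu=[-5.3065, 2.2058]  x^+=[-0.7822, 0.6752]  P^+=[0.1593 0.0020; 0.0020 0.1342]
step 3: x^-=[-1.0086, 0.4711]  P^-=[0.5866 -0.0015; -0.0015 0.3428]  S=[0.8196 0.0578; 0.0578 0.5857]  K=[0.7071 0.1280; -0.1234 0.5970]  nu=[-0.9119, -3.4294]  x^+=[-2.0925, -1.4637]  P^+=[0.1568 0.0018; 0.0018 0.1301]
step 4: x^-=[-2.2078, -1.5517]  P^-=[0.5833 -0.0016; -0.0016 0.3397]  S=[0.8162 0.0576; 0.0576 0.5824]  K=[0.7060 0.1278; -0.1230 0.5949]  nu=[4.4129, 3.3133]  x^+=[1.3312, -0.1234]  P^+=[0.1566 0.0017; 0.0017 0.1297]

innov = [4.4129, 3.3133]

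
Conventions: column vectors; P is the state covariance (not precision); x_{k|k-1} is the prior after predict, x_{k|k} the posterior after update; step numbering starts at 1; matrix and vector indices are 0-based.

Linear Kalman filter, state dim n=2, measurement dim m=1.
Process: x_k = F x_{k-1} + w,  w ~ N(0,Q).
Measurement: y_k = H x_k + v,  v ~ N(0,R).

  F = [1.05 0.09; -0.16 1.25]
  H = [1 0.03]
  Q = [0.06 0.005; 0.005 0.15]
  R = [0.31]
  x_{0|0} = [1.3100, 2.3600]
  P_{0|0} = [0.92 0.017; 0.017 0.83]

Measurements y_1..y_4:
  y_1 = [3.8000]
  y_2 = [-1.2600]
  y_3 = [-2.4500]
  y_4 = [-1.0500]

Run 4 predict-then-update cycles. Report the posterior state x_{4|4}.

step 1: x^-=[1.5879, 2.7404]  P^-=[1.0842 -0.0341; -0.0341 1.4636]  S=[1.3935]  K=[0.7773; 0.0070]  nu=[2.1299]  x^+=[3.2435, 2.7554]  P^+=[0.2422 -0.0417; -0.0417 1.4636]
step 2: x^-=[3.6537, 2.9252]  P^-=[0.3310 0.0748; 0.0748 2.4597]  S=[0.6477]  K=[0.5145; 0.2294]  nu=[-5.0014]  x^+=[1.0804, 1.7780]  P^+=[0.1596 -0.0017; -0.0017 2.4256]
step 3: x^-=[1.2944, 2.0496]  P^-=[0.2552 0.2489; 0.2489 3.9448]  S=[0.5837]  K=[0.4501; 0.6292]  nu=[-3.8059]  x^+=[-0.4185, -0.3450]  P^+=[0.1370 0.0836; 0.0836 3.7137]
step 4: x^-=[-0.4704, -0.3643]  P^-=[0.2569 0.5083; 0.5083 5.9227]  S=[0.6028]  K=[0.4516; 1.1381]  nu=[-0.5686]  x^+=[-0.7272, -1.0115]  P^+=[0.1340 0.1986; 0.1986 5.1419]

x_post = [-0.7272, -1.0115]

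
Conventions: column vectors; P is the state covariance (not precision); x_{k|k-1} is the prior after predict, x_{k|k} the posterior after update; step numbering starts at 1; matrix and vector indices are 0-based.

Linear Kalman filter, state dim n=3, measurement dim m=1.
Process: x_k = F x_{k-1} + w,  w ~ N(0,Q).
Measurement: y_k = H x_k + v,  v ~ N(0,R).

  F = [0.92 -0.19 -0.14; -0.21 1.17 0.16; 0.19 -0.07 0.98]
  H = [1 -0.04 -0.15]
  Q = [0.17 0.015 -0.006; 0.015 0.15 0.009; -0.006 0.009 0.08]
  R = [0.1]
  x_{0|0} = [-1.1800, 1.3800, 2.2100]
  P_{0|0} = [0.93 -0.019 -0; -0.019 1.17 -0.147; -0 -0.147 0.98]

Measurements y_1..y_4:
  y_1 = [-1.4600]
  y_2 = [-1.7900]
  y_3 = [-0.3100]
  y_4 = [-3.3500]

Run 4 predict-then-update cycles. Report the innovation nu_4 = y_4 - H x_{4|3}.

step 1: x^-=[-1.6572, 2.2160, 1.8450]  P^-=[1.0174 -0.4394 0.0655; -0.4394 1.7720 -0.1417; 0.0655 -0.1417 1.0812]  S=[1.1584]  K=[0.8850; -0.4222; -0.0786]  nu=[0.5626]  x^+=[-1.1593, 1.9785, 1.8008]  P^+=[0.1101 -0.0066 0.1460; -0.0066 1.5656 -0.1801; 0.1460 -0.1801 1.0740]
step 2: x^-=[-1.6946, 2.8464, 1.4060]  P^-=[0.2959 -0.3250 0.0469; -0.3250 2.2515 -0.1869; 0.0469 -0.1869 1.2024]  S=[0.4362]  K=[0.6920; -0.8872; -0.2887]  nu=[0.2294]  x^+=[-1.5359, 2.6430, 1.3398]  P^+=[0.0870 -0.0572 0.1341; -0.0572 1.9081 -0.2986; 0.1341 -0.2986 1.1660]
step 3: x^-=[-2.1028, 3.6292, 0.8362]  P^-=[0.3050 -0.4343 0.0504; -0.4343 2.7030 -0.3440; 0.0504 -0.3440 1.3048]  S=[0.4541]  K=[0.6931; -1.0807; -0.2898]  nu=[2.0633]  x^+=[-0.6726, 1.3993, 0.2383]  P^+=[0.0868 -0.0941 0.1416; -0.0941 2.1726 -0.4862; 0.1416 -0.4862 1.2667]
step 4: x^-=[-0.9180, 1.8166, 0.0078]  P^-=[0.3173 -0.4987 0.0834; -0.4987 3.0151 -0.5730; 0.0834 -0.5730 1.4322]  S=[0.4623]  K=[0.7023; -1.1537; -0.2347]  nu=[-2.3581]  x^+=[-2.5743, 4.5371, 0.5613]  P^+=[0.0892 -0.1241 0.1596; -0.1241 2.3997 -0.6982; 0.1596 -0.6982 1.4067]

innov = [-2.3581]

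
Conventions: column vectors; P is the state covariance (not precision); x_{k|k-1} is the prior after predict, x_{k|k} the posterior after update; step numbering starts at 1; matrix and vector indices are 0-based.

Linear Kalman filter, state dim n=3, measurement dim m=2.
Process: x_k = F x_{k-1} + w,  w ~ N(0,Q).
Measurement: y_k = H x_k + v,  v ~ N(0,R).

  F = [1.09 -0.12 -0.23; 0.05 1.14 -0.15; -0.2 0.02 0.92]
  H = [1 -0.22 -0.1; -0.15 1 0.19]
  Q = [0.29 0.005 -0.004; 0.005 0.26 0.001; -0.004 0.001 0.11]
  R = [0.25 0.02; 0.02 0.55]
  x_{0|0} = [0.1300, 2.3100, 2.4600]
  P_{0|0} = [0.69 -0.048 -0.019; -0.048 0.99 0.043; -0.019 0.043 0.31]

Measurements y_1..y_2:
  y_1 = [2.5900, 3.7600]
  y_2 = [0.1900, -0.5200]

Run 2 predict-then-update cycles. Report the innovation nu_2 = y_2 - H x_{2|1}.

step 1: x^-=[-0.7013, 2.2709, 2.2834]  P^-=[1.1649 -0.1487 -0.2495; -0.1487 1.5354 0.0283; -0.2495 0.0283 0.4093]  S=[1.6099 -0.7090; -0.7090 2.1960]  K=[0.7986 0.0890; 0.0112 0.7154; -0.1812 0.0068]  nu=[4.0192, 0.9501]  x^+=[2.5931, 2.9954, 1.5614]  P^+=[0.2216 0.1030 -0.0253; 0.1030 0.4226 -0.0710; -0.0253 -0.0710 0.3546]
step 2: x^-=[2.1079, 3.3102, 0.9778]  P^-=[0.5599 0.1206 -0.1420; 0.1206 0.8542 -0.1401; -0.1420 -0.1401 0.4250]  S=[0.8247 -0.1446; -0.1446 1.3508]  K=[0.6780 0.0797; 0.0412 0.6037; -0.1950 -0.0490]  nu=[-1.0919, -3.6998]  x^+=[1.0726, 1.0317, 1.3722]  P^+=[0.1879 0.0922 -0.0348; 0.0922 0.3677 -0.1108; -0.0348 -0.1108 0.3932]

innov = [-1.0919, -3.6998]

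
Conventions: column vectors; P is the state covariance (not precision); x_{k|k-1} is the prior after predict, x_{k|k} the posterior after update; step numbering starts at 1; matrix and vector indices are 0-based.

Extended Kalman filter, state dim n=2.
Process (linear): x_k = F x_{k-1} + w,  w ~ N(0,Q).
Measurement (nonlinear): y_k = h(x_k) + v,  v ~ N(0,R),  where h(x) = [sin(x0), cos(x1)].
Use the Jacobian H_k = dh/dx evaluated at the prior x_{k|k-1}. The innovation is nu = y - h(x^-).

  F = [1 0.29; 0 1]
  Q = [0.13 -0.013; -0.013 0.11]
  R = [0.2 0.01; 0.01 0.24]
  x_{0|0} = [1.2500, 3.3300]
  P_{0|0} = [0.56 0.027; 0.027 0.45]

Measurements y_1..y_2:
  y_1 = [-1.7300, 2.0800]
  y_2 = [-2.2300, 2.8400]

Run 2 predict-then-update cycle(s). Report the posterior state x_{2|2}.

step 1: x^-=[2.2157, 3.3300]  P^-=[0.7435 0.1445; 0.1445 0.5600]  H_jac=[-0.6011 0.0000; 0.0000 0.1873]  S=[0.4687 -0.0063; -0.0063 0.2596]  K=[-0.9526 0.0812; -0.1800 0.3996]  nu=[-2.5292, 3.0623]  x^+=[4.8736, 5.0090]  P^+=[0.3156 0.0532; 0.0532 0.5025]
step 2: x^-=[6.3262, 5.0090]  P^-=[0.5187 0.1859; 0.1859 0.6125]  H_jac=[0.9991 0.0000; 0.0000 0.9563]  S=[0.7177 0.1877; 0.1877 0.8001]  K=[0.7073 0.0564; 0.0718 0.7152]  nu=[-2.2730, 2.5478]  x^+=[4.8622, 6.6677]  P^+=[0.1422 0.0215; 0.0215 0.1802]

x_post = [4.8622, 6.6677]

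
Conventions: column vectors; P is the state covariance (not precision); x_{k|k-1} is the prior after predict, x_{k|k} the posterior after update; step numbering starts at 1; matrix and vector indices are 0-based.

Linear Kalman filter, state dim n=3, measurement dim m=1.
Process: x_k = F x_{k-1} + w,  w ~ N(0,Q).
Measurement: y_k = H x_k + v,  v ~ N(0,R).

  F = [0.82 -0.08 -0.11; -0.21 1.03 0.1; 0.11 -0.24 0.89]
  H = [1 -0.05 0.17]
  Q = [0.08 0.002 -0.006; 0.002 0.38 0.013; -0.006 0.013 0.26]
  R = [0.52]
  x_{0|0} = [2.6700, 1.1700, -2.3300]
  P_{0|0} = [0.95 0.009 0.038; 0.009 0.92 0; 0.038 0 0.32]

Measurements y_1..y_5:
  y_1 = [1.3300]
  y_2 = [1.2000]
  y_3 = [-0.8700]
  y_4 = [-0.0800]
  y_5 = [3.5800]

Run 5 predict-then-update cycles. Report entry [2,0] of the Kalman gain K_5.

K[2,0] = 0.2482

step 1: x^-=[2.3521, 0.4114, -2.0608]  P^-=[0.7205 -0.2292 0.0914; -0.2292 1.3956 -0.2131; 0.0914 -0.2131 0.5849]  S=[1.3185]  K=[0.5669; -0.2542; 0.1529]  nu=[-0.6512]  x^+=[1.9829, 0.5769, -2.1603]  P^+=[0.2967 -0.0391 -0.0228; -0.0391 1.3104 -0.1619; -0.0228 -0.1619 0.5541]
step 2: x^-=[1.8175, -0.0382, -1.8430]  P^-=[0.3010 -0.1797 -0.0094; -0.1797 1.7734 -0.4154; -0.0094 -0.4154 0.8447]  S=[0.8717]  K=[0.3538; -0.3888; 0.1778]  nu=[-0.3061]  x^+=[1.7092, 0.0808, -1.8975]  P^+=[0.1919 -0.0597 -0.0642; -0.0597 1.6416 -0.3551; -0.0642 -0.3551 0.8172]
step 3: x^-=[1.6038, -0.4654, -1.5201]  P^-=[0.2426 -0.1904 -0.0551; -0.1904 2.0936 -0.6400; -0.0551 -0.6400 1.1465]  S=[0.8122]  K=[0.2989; -0.4973; 0.2116]  nu=[-2.2386]  x^+=[0.9346, 0.6479, -1.9937]  P^+=[0.1700 -0.0697 -0.1064; -0.0697 1.8927 -0.5545; -0.1064 -0.5545 1.1101]
step 4: x^-=[0.9339, 0.2717, -1.8271]  P^-=[0.2385 -0.1994 -0.1002; -0.1994 2.3270 -0.8477; -0.1002 -0.8477 1.4701]  S=[0.8071]  K=[0.2867; -0.5698; 0.2380]  nu=[-0.6897]  x^+=[0.7361, 0.6647, -1.9913]  P^+=[0.1721 -0.0676 -0.1553; -0.0676 2.0649 -0.7383; -0.1553 -0.7383 1.4244]
step 5: x^-=[0.7695, 0.3309, -1.8508]  P^-=[0.2501 -0.1984 -0.1548; -0.1984 2.4762 -1.0175; -0.1548 -1.0175 1.7979]  S=[0.8127]  K=[0.2875; -0.6093; 0.2482]  nu=[3.1417]  x^+=[1.6728, -1.5833, -1.0709]  P^+=[0.1829 -0.0560 -0.2128; -0.0560 2.1745 -0.8945; -0.2128 -0.8945 1.7478]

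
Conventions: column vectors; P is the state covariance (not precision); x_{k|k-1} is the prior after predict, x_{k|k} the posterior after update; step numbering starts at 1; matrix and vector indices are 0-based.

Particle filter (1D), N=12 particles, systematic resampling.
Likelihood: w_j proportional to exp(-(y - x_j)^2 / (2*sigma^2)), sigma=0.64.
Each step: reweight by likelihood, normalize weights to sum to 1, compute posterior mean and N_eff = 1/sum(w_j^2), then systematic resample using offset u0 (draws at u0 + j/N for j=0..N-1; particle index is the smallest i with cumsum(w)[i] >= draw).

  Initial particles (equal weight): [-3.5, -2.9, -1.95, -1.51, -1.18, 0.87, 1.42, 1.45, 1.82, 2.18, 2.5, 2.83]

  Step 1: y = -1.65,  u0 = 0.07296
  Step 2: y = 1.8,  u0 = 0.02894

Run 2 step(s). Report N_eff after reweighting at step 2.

N_eff = 4.6462

step 1: w=[0.0055, 0.0530, 0.3200, 0.3487, 0.2727, 0.0002, 0.0000, 0.0000, 0.0000, 0.0000, 0.0000, 0.0000]  mean=-1.6450  Neff=3.3205  idx=[2, 2, 2, 2, 3, 3, 3, 3, 4, 4, 4, 4]
step 2: w=[0.0004, 0.0004, 0.0004, 0.0004, 0.0183, 0.0183, 0.0183, 0.0183, 0.2312, 0.2312, 0.2312, 0.2312]  mean=-1.2055  Neff=4.6462  idx=[5, 8, 8, 8, 9, 9, 9, 10, 10, 11, 11, 11]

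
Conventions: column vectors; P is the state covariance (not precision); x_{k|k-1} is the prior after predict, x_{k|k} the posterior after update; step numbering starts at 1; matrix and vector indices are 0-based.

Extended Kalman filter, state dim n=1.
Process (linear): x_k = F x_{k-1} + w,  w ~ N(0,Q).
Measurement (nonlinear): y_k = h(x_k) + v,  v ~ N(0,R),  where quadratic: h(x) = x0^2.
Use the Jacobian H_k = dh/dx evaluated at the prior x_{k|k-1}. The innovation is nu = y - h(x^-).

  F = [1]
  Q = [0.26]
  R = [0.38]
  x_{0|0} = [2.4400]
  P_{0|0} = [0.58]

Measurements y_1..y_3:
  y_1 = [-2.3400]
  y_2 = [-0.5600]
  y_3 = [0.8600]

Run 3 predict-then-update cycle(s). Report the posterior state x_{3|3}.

step 1: x^-=[2.4400]  P^-=[0.8400]  H_jac=[4.8800]  S=[20.3841]  K=[0.2011]  nu=[-8.2936]  x^+=[0.7722]  P^+=[0.0157]
step 2: x^-=[0.7722]  P^-=[0.2757]  H_jac=[1.5443]  S=[1.0375]  K=[0.4103]  nu=[-1.1563]  x^+=[0.2977]  P^+=[0.1010]
step 3: x^-=[0.2977]  P^-=[0.3610]  H_jac=[0.5954]  S=[0.5080]  K=[0.4231]  nu=[0.7714]  x^+=[0.6241]  P^+=[0.2700]

x_post = [0.6241]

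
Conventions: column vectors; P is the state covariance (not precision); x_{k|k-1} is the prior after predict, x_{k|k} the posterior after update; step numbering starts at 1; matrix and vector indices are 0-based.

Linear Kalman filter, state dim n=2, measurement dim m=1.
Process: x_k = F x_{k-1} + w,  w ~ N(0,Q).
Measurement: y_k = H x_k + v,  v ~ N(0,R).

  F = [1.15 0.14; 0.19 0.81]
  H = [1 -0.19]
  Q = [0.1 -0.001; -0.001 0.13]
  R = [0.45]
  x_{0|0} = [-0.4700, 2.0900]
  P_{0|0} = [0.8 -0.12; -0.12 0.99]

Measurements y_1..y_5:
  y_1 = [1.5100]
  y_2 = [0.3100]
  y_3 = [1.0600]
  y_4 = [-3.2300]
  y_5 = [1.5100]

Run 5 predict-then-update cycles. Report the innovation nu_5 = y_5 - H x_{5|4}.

innov = [2.4874]

step 1: x^-=[-0.2479, 1.6036]  P^-=[1.1388 0.1711; 0.1711 0.7715]  S=[1.5516]  K=[0.7130; 0.0158]  nu=[2.0626]  x^+=[1.2227, 1.6362]  P^+=[0.3500 0.1536; 0.1536 0.7711]
step 2: x^-=[1.6351, 1.5576]  P^-=[0.6275 0.3101; 0.3101 0.6958]  S=[0.9848]  K=[0.5774; 0.1806]  nu=[-1.0292]  x^+=[1.0409, 1.3717]  P^+=[0.2992 0.2074; 0.2074 0.6637]
step 3: x^-=[1.3891, 1.3089]  P^-=[0.5755 0.3383; 0.3383 0.6401]  S=[0.9200]  K=[0.5556; 0.2356]  nu=[-0.0804]  x^+=[1.3444, 1.2899]  P^+=[0.2914 0.2179; 0.2179 0.5890]
step 4: x^-=[1.7267, 1.3003]  P^-=[0.5672 0.3383; 0.3383 0.5941]  S=[0.9101]  K=[0.5526; 0.2477]  nu=[-4.7096]  x^+=[-0.8758, 0.1338]  P^+=[0.2893 0.2137; 0.2137 0.5382]
step 5: x^-=[-0.9884, -0.0580]  P^-=[0.5619 0.3280; 0.3280 0.5594]  S=[0.9075]  K=[0.5505; 0.2443]  nu=[2.4874]  x^+=[0.3810, 0.5497]  P^+=[0.2869 0.2059; 0.2059 0.5052]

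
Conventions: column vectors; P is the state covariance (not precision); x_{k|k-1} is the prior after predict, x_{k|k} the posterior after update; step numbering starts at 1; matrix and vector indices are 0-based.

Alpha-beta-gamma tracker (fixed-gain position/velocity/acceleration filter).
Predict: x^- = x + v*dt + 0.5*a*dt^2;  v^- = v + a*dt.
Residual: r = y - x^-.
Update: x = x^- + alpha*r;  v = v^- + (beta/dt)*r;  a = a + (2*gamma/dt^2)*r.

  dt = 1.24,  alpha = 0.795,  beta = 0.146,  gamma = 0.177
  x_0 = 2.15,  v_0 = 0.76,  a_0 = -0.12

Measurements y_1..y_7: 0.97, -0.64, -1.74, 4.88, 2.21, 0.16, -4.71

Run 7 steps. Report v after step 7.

step 1: x_pred=3.0001  r=-2.0301  x^+=1.3862  v^+=0.3722  a^+=-0.5874
step 2: x_pred=1.3961  r=-2.0361  x^+=-0.2226  v^+=-0.5959  a^+=-1.0562
step 3: x_pred=-1.7735  r=0.0335  x^+=-1.7469  v^+=-1.9016  a^+=-1.0484
step 4: x_pred=-4.9109  r=9.7909  x^+=2.8729  v^+=-2.0489  a^+=1.2057
step 5: x_pred=1.2592  r=0.9508  x^+=2.0151  v^+=-0.4418  a^+=1.4246
step 6: x_pred=2.5624  r=-2.4024  x^+=0.6525  v^+=1.0418  a^+=0.8715
step 7: x_pred=2.6144  r=-7.3244  x^+=-3.2085  v^+=1.2601  a^+=-0.8148

v_post = 1.2601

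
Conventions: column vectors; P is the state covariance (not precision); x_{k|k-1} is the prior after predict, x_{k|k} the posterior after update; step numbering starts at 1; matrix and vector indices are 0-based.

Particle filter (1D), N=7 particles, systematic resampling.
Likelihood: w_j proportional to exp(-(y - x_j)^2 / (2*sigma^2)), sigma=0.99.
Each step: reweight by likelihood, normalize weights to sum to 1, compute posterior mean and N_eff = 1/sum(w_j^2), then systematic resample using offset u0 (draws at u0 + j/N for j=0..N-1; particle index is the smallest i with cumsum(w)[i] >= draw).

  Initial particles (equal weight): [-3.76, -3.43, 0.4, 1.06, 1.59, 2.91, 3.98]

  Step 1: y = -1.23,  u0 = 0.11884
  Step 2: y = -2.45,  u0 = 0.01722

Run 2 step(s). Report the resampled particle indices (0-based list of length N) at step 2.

resampled_idx = [0, 0, 0, 0, 1, 1, 1]

step 1: w=[0.0818, 0.1813, 0.5521, 0.1475, 0.0370, 0.0003, 0.0000]  mean=-0.4921  Neff=2.7213  idx=[1, 1, 2, 2, 2, 3, 4]
step 2: w=[0.4805, 0.4805, 0.0124, 0.0124, 0.0124, 0.0015, 0.0002]  mean=-3.2795  Neff=2.1633  idx=[0, 0, 0, 0, 1, 1, 1]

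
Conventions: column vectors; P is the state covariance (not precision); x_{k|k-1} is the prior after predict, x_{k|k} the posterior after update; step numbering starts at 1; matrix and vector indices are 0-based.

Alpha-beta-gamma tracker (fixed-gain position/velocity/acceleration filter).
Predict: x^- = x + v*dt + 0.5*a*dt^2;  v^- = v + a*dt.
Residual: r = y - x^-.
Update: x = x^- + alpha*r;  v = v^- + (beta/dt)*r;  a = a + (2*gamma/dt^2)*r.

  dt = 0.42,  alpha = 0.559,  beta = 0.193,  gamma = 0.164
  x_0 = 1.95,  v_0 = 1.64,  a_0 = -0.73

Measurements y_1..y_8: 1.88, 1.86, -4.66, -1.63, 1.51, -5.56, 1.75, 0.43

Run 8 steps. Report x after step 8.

step 1: x_pred=2.5744  r=-0.6944  x^+=2.1862  v^+=1.0143  a^+=-2.0212
step 2: x_pred=2.4340  r=-0.5740  x^+=2.1131  v^+=-0.0984  a^+=-3.0885
step 3: x_pred=1.7994  r=-6.4594  x^+=-1.8114  v^+=-4.3638  a^+=-15.0991
step 4: x_pred=-4.9759  r=3.3459  x^+=-3.1056  v^+=-9.1679  a^+=-8.8777
step 5: x_pred=-7.7391  r=9.2491  x^+=-2.5688  v^+=-8.6463  a^+=8.3201
step 6: x_pred=-5.4665  r=-0.0935  x^+=-5.5188  v^+=-5.1949  a^+=8.1462
step 7: x_pred=-6.9821  r=8.7321  x^+=-2.1009  v^+=2.2391  a^+=24.3828
step 8: x_pred=0.9901  r=-0.5601  x^+=0.6770  v^+=12.2225  a^+=23.3412

x_post = 0.6770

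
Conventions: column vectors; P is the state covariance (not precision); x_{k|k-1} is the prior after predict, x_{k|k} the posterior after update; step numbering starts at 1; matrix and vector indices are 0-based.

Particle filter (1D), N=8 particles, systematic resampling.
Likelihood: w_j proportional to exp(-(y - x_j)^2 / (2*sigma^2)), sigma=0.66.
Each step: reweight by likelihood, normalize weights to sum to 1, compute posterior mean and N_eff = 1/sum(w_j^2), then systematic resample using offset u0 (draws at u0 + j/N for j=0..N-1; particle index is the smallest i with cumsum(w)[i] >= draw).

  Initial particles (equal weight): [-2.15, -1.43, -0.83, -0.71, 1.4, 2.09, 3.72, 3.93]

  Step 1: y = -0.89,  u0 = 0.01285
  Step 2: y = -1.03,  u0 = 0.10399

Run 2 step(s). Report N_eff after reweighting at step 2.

step 1: w=[0.0569, 0.2520, 0.3508, 0.3394, 0.0009, 0.0000, 0.0000, 0.0000]  mean=-1.0137  Neff=3.2788  idx=[0, 1, 1, 2, 2, 2, 3, 3]
step 2: w=[0.0362, 0.1272, 0.1272, 0.1459, 0.1459, 0.1459, 0.1358, 0.1358]  mean=-0.9978  Neff=7.4381  idx=[1, 2, 3, 4, 5, 6, 6, 7]

N_eff = 7.4381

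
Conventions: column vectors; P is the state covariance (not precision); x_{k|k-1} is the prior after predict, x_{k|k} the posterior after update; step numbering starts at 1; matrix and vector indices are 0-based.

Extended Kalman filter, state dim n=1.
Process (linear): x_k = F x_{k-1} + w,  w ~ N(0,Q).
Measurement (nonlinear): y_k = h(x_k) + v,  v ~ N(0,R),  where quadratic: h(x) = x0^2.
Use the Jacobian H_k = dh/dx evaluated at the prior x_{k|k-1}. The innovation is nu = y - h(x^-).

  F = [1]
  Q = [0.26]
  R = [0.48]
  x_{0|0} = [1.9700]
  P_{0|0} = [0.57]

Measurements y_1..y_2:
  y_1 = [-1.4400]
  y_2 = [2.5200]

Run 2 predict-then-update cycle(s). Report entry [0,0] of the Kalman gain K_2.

step 1: x^-=[1.9700]  P^-=[0.8300]  H_jac=[3.9400]  S=[13.3646]  K=[0.2447]  nu=[-5.3209]  x^+=[0.6680]  P^+=[0.0298]
step 2: x^-=[0.6680]  P^-=[0.2898]  H_jac=[1.3360]  S=[0.9973]  K=[0.3882]  nu=[2.0737]  x^+=[1.4731]  P^+=[0.1395]

K[0,0] = 0.3882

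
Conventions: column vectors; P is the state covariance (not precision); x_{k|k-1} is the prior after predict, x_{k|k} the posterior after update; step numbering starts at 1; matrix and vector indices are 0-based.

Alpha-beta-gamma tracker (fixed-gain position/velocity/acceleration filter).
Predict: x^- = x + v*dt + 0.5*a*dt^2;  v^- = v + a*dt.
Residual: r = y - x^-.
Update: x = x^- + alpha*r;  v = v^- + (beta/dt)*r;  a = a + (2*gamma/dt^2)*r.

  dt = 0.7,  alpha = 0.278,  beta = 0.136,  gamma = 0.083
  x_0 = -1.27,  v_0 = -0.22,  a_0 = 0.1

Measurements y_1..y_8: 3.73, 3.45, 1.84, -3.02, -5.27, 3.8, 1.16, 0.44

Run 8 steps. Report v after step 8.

v_post = -7.4967

step 1: x_pred=-1.3995  r=5.1295  x^+=0.0265  v^+=0.8466  a^+=1.8377
step 2: x_pred=1.0694  r=2.3806  x^+=1.7312  v^+=2.5955  a^+=2.6443
step 3: x_pred=4.1959  r=-2.3559  x^+=3.5410  v^+=3.9888  a^+=1.8461
step 4: x_pred=6.7854  r=-9.8054  x^+=4.0595  v^+=3.3760  a^+=-1.4757
step 5: x_pred=6.0612  r=-11.3312  x^+=2.9111  v^+=0.1416  a^+=-5.3144
step 6: x_pred=1.7082  r=2.0918  x^+=2.2897  v^+=-3.1721  a^+=-4.6058
step 7: x_pred=-1.0592  r=2.2192  x^+=-0.4423  v^+=-5.9650  a^+=-3.8540
step 8: x_pred=-5.5620  r=6.0020  x^+=-3.8934  v^+=-7.4967  a^+=-1.8206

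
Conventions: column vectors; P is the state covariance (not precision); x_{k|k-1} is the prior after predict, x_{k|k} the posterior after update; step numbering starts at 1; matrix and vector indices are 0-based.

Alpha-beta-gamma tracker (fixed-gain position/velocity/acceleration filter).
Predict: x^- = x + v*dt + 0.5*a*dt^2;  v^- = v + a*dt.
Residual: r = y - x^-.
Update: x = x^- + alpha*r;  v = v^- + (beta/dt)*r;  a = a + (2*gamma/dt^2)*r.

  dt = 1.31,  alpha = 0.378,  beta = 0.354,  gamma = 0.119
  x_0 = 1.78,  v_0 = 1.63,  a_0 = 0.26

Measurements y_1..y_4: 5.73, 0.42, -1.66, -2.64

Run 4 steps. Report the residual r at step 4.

resid = -1.7243

step 1: x_pred=4.1384  r=1.5916  x^+=4.7400  v^+=2.4007  a^+=0.4807
step 2: x_pred=8.2974  r=-7.8774  x^+=5.3198  v^+=0.9018  a^+=-0.6118
step 3: x_pred=5.9761  r=-7.6361  x^+=3.0897  v^+=-1.9632  a^+=-1.6708
step 4: x_pred=-0.9157  r=-1.7243  x^+=-1.5675  v^+=-4.6179  a^+=-1.9099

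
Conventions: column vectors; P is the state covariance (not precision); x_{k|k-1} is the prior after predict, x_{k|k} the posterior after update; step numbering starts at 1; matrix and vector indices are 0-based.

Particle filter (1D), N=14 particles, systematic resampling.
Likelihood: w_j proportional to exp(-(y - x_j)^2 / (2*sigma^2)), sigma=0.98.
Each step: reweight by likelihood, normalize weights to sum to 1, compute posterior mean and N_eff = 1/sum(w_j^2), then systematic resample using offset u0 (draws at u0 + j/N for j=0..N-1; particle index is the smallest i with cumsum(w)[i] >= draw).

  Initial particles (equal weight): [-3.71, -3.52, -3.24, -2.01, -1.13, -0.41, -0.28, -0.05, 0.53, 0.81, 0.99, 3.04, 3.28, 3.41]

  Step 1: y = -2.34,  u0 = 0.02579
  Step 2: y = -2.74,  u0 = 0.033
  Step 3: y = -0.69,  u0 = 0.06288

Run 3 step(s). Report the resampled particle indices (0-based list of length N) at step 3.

step 1: w=[0.1151, 0.1481, 0.2006, 0.2890, 0.1427, 0.0440, 0.0336, 0.0199, 0.0042, 0.0017, 0.0010, 0.0000, 0.0000, 0.0000]  mean=-2.3646  Neff=5.4700  idx=[0, 0, 1, 1, 2, 2, 2, 3, 3, 3, 3, 4, 4, 6]
step 2: w=[0.0688, 0.0688, 0.0818, 0.0818, 0.0985, 0.0985, 0.0985, 0.0851, 0.0851, 0.0851, 0.0851, 0.0291, 0.0291, 0.0048]  mean=-2.7949  Neff=12.1028  idx=[0, 1, 2, 3, 4, 4, 5, 6, 7, 7, 8, 9, 10, 11]
step 3: w=[0.0028, 0.0028, 0.0050, 0.0050, 0.0109, 0.0109, 0.0109, 0.0109, 0.1300, 0.1300, 0.1300, 0.1300, 0.1300, 0.2911]  mean=-1.8320  Neff=5.8926  idx=[8, 8, 9, 9, 10, 10, 11, 11, 12, 12, 13, 13, 13, 13]

resampled_idx = [8, 8, 9, 9, 10, 10, 11, 11, 12, 12, 13, 13, 13, 13]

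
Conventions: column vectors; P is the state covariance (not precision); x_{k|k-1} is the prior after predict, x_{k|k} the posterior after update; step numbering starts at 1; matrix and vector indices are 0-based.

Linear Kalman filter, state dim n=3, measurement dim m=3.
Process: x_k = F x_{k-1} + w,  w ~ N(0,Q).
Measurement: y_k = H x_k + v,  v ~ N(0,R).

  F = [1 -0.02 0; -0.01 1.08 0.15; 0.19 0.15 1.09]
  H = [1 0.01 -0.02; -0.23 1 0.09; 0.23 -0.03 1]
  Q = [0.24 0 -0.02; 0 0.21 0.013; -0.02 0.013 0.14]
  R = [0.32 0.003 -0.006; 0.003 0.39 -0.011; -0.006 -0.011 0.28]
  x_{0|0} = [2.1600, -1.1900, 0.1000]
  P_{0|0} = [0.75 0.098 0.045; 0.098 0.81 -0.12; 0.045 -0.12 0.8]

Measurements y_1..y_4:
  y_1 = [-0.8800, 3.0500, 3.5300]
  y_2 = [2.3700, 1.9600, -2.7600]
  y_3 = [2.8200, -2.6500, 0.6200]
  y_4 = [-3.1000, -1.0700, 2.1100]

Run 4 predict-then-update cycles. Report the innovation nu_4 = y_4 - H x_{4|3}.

innov = [-5.3046, -0.3043, 1.3762]

step 1: x^-=[2.1838, -1.2918, 0.3409]  P^-=[0.9864 0.0880 0.1861; 0.0880 1.1317 0.1504; 0.1861 0.1504 1.1208]  S=[1.3012 -0.1121 0.3825; -0.1121 1.5619 0.1356; 0.3825 0.1356 1.5293]  K=[0.7266 -0.0338 0.0896; 0.1401 0.7313 -0.0105; -0.0963 0.0591 0.7767]  nu=[-3.0441, 4.8134, 2.6481]  x^+=[0.0461, 1.7739, 2.9754]  P^+=[0.2308 0.0438 -0.0307; 0.0438 0.2970 -0.0130; -0.0307 -0.0130 0.2241]
step 2: x^-=[0.0106, 2.3616, 3.5181]  P^-=[0.4692 0.0341 -0.0038; 0.0341 0.5564 0.0901; -0.0038 0.0901 0.4068]  S=[0.7902 -0.0682 0.0899; -0.0682 0.9752 0.0828; 0.0899 0.0828 0.7045]  K=[0.5819 -0.0419 0.0771; 0.0933 0.5743 0.0359; -0.0724 0.0771 0.5725]  nu=[2.4061, -0.7158, -6.2097]  x^+=[0.9622, 1.9522, -0.2664]  P^+=[0.1849 0.0291 -0.0231; 0.0291 0.2303 0.0034; -0.0231 0.0034 0.1653]
step 3: x^-=[0.9232, 2.0587, 0.1852]  P^-=[0.4238 0.0212 -0.0066; 0.0212 0.4828 0.0866; -0.0066 0.0866 0.3414]  S=[0.7446 -0.0714 0.0783; -0.0714 0.9041 0.0755; 0.0783 0.0755 0.6358]  K=[0.5567 -0.0477 0.0791; 0.0794 0.5396 0.0471; -0.0645 0.0821 0.5288]  nu=[1.8799, -4.5131, 0.2842]  x^+=[2.2074, -0.2139, -0.1564]  P^+=[0.1769 0.0247 -0.0206; 0.0247 0.2152 0.0076; -0.0206 0.0076 0.1525]
step 4: x^-=[2.2117, -0.2765, 0.2168]  P^-=[0.4160 0.0172 -0.0060; 0.0172 0.4664 0.0862; -0.0060 0.0862 0.3278]  S=[0.7367 -0.0737 0.0774; -0.0737 0.8889 0.0738; 0.0774 0.0738 0.6220]  K=[0.5516 -0.0499 0.0805; 0.0752 0.5310 0.0501; -0.0620 0.0835 0.5184]  nu=[-5.3046, -0.3043, 1.3762]  x^+=[-0.5882, -0.7679, 1.2339]  P^+=[0.1752 0.0234 -0.0198; 0.0234 0.2114 0.0087; -0.0198 0.0087 0.1494]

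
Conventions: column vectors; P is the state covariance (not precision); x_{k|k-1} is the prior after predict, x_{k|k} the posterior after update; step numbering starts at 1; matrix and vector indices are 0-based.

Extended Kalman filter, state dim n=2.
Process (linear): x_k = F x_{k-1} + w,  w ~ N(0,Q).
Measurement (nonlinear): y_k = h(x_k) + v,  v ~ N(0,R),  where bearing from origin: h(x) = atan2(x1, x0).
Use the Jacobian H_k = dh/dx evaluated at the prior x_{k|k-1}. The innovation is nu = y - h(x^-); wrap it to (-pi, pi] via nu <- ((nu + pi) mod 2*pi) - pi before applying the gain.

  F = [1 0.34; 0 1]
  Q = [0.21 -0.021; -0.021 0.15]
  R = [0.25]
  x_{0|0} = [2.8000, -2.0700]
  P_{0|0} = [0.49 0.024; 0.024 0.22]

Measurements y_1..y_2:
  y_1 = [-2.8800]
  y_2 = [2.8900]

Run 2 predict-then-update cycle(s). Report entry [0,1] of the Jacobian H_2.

step 1: x^-=[2.0962, -2.0700]  P^-=[0.7418 0.0778; 0.0778 0.3700]  H_jac=[0.2385 0.2415]  S=[0.3227]  K=[0.6064; 0.3344]  nu=[-2.1009]  x^+=[0.8223, -2.7725]  P^+=[0.6231 0.0124; 0.0124 0.3339]
step 2: x^-=[-0.1204, -2.7725]  P^-=[0.8801 0.1049; 0.1049 0.4839]  H_jac=[0.3600 -0.0156]  S=[0.3630]  K=[0.8683; 0.0832]  nu=[-1.7790]  x^+=[-1.6651, -2.9205]  P^+=[0.6064 0.0787; 0.0787 0.4814]

H_jac[0,1] = -0.0156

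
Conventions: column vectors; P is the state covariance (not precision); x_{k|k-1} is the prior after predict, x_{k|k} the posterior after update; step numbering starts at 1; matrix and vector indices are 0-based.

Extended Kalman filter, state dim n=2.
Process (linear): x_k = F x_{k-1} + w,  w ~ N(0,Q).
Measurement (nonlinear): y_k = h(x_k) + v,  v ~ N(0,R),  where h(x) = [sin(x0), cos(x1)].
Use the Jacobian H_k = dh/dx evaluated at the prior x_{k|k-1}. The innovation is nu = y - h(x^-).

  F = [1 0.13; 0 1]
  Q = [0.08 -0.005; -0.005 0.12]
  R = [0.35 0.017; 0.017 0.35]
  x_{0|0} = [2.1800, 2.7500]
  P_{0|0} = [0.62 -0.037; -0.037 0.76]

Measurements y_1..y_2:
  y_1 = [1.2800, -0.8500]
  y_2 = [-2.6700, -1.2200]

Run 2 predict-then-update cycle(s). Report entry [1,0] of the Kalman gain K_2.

step 1: x^-=[2.5375, 2.7500]  P^-=[0.7032 0.0568; 0.0568 0.8800]  H_jac=[-0.8230 0.0000; 0.0000 -0.3817]  S=[0.8263 0.0348; 0.0348 0.4782]  K=[-0.7006 0.0057; -0.0270 -0.7004]  nu=[0.7120, 0.0743]  x^+=[2.0391, 2.6787]  P^+=[0.2978 0.0260; 0.0260 0.6435]
step 2: x^-=[2.3873, 2.6787]  P^-=[0.3955 0.1046; 0.1046 0.7635]  H_jac=[-0.7288 0.0000; 0.0000 -0.4465]  S=[0.5600 0.0510; 0.0510 0.5022]  K=[-0.5109 -0.0411; -0.0750 -0.6712]  nu=[-3.3548, -0.3252]  x^+=[4.1145, 3.1485]  P^+=[0.2463 0.0517; 0.0517 0.5290]

K[1,0] = -0.0750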